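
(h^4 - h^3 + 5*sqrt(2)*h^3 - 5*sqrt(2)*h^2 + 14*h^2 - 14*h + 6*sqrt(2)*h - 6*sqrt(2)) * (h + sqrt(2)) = h^5 - h^4 + 6*sqrt(2)*h^4 - 6*sqrt(2)*h^3 + 24*h^3 - 24*h^2 + 20*sqrt(2)*h^2 - 20*sqrt(2)*h + 12*h - 12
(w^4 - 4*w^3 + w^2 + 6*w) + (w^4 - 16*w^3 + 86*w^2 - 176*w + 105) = 2*w^4 - 20*w^3 + 87*w^2 - 170*w + 105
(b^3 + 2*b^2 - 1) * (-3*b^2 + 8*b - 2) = -3*b^5 + 2*b^4 + 14*b^3 - b^2 - 8*b + 2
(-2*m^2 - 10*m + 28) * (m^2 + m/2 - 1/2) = -2*m^4 - 11*m^3 + 24*m^2 + 19*m - 14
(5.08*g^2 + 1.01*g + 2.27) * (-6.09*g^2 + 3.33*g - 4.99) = -30.9372*g^4 + 10.7655*g^3 - 35.8102*g^2 + 2.5192*g - 11.3273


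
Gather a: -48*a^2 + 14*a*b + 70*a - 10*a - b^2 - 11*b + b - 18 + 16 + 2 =-48*a^2 + a*(14*b + 60) - b^2 - 10*b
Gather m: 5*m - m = 4*m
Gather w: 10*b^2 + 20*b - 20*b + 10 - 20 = 10*b^2 - 10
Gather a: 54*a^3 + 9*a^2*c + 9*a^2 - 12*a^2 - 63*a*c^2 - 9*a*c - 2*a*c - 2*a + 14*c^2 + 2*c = 54*a^3 + a^2*(9*c - 3) + a*(-63*c^2 - 11*c - 2) + 14*c^2 + 2*c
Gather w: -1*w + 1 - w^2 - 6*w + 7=-w^2 - 7*w + 8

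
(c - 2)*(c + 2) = c^2 - 4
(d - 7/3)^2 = d^2 - 14*d/3 + 49/9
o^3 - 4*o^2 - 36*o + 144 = (o - 6)*(o - 4)*(o + 6)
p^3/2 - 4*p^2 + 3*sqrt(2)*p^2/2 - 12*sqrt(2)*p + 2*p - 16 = (p/2 + sqrt(2))*(p - 8)*(p + sqrt(2))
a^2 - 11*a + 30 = (a - 6)*(a - 5)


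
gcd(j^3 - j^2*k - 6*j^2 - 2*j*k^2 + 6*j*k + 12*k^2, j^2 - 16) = 1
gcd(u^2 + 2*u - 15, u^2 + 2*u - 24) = 1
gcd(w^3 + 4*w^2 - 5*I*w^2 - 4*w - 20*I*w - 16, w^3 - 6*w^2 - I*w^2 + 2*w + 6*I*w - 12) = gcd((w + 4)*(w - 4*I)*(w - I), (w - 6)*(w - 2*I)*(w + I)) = 1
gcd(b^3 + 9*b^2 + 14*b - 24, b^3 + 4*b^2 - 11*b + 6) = b^2 + 5*b - 6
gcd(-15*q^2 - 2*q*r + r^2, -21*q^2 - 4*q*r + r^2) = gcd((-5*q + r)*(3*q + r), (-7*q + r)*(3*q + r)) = 3*q + r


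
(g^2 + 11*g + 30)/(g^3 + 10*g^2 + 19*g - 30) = 1/(g - 1)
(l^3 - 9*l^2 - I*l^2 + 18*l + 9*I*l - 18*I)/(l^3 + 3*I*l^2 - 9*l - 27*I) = (l^2 - l*(6 + I) + 6*I)/(l^2 + 3*l*(1 + I) + 9*I)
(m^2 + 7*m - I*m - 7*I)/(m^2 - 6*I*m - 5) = (m + 7)/(m - 5*I)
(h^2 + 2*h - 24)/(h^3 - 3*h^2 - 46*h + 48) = (h - 4)/(h^2 - 9*h + 8)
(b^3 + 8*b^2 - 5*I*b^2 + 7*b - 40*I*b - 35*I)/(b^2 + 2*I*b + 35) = (b^2 + 8*b + 7)/(b + 7*I)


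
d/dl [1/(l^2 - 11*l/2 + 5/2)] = 2*(11 - 4*l)/(2*l^2 - 11*l + 5)^2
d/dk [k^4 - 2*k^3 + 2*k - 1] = 4*k^3 - 6*k^2 + 2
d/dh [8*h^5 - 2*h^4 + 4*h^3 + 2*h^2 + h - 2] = 40*h^4 - 8*h^3 + 12*h^2 + 4*h + 1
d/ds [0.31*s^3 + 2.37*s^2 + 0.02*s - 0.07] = 0.93*s^2 + 4.74*s + 0.02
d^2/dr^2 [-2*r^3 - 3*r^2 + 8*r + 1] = -12*r - 6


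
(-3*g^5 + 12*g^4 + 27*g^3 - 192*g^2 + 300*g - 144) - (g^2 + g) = -3*g^5 + 12*g^4 + 27*g^3 - 193*g^2 + 299*g - 144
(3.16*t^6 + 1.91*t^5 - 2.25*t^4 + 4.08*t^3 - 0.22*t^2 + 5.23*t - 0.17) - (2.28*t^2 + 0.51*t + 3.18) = 3.16*t^6 + 1.91*t^5 - 2.25*t^4 + 4.08*t^3 - 2.5*t^2 + 4.72*t - 3.35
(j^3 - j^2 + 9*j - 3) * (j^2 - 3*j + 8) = j^5 - 4*j^4 + 20*j^3 - 38*j^2 + 81*j - 24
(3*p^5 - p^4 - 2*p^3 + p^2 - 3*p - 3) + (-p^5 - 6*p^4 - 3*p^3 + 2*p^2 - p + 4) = 2*p^5 - 7*p^4 - 5*p^3 + 3*p^2 - 4*p + 1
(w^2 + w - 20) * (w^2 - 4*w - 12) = w^4 - 3*w^3 - 36*w^2 + 68*w + 240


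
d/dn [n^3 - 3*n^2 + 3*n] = 3*n^2 - 6*n + 3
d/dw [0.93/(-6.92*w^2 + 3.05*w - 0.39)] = (12.8712*w - 2.8365)/(6.92*w^2 - 3.05*w + 0.39)^2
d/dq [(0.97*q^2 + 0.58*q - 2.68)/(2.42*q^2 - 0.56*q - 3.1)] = (-1.9468*q^2 + 6.9572*q - 3.2988)/(5.8564*q^4 - 2.7104*q^3 - 14.6904*q^2 + 3.472*q + 9.61)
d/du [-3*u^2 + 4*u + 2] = 4 - 6*u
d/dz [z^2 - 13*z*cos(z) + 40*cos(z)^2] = 13*z*sin(z) + 2*z - 40*sin(2*z) - 13*cos(z)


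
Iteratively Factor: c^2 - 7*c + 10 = (c - 5)*(c - 2)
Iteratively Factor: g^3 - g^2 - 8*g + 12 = (g - 2)*(g^2 + g - 6) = (g - 2)*(g + 3)*(g - 2)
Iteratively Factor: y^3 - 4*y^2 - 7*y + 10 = (y + 2)*(y^2 - 6*y + 5) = (y - 1)*(y + 2)*(y - 5)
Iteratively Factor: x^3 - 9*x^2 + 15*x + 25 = (x + 1)*(x^2 - 10*x + 25) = (x - 5)*(x + 1)*(x - 5)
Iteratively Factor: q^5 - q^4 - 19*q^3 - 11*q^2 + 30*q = (q - 5)*(q^4 + 4*q^3 + q^2 - 6*q) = q*(q - 5)*(q^3 + 4*q^2 + q - 6) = q*(q - 5)*(q + 3)*(q^2 + q - 2) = q*(q - 5)*(q + 2)*(q + 3)*(q - 1)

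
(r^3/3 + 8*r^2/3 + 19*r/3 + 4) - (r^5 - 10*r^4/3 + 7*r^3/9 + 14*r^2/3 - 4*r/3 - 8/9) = -r^5 + 10*r^4/3 - 4*r^3/9 - 2*r^2 + 23*r/3 + 44/9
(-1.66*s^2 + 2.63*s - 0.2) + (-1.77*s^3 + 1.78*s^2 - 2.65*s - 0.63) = -1.77*s^3 + 0.12*s^2 - 0.02*s - 0.83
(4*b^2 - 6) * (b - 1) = 4*b^3 - 4*b^2 - 6*b + 6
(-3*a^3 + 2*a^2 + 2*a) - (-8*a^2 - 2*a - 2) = -3*a^3 + 10*a^2 + 4*a + 2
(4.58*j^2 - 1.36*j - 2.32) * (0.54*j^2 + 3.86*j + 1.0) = 2.4732*j^4 + 16.9444*j^3 - 1.9224*j^2 - 10.3152*j - 2.32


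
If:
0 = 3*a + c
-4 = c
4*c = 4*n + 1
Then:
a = 4/3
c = -4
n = -17/4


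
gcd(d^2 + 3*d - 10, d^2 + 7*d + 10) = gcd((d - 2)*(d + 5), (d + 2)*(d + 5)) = d + 5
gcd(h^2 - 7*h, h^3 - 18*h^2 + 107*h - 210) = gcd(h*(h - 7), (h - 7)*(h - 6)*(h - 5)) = h - 7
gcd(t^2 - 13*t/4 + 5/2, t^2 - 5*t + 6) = t - 2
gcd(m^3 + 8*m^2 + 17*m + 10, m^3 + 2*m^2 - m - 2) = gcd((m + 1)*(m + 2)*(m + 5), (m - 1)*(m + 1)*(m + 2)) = m^2 + 3*m + 2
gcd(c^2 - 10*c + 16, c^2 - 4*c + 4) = c - 2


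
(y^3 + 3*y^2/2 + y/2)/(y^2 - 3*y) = (2*y^2 + 3*y + 1)/(2*(y - 3))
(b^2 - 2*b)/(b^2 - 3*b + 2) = b/(b - 1)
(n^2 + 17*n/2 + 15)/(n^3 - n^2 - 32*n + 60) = (n + 5/2)/(n^2 - 7*n + 10)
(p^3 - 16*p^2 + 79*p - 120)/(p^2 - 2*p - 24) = (-p^3 + 16*p^2 - 79*p + 120)/(-p^2 + 2*p + 24)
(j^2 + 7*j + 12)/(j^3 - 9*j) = (j + 4)/(j*(j - 3))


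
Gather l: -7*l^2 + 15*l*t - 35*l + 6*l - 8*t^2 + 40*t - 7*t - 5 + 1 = -7*l^2 + l*(15*t - 29) - 8*t^2 + 33*t - 4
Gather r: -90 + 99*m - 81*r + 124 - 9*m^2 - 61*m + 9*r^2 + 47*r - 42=-9*m^2 + 38*m + 9*r^2 - 34*r - 8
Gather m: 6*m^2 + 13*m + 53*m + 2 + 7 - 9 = 6*m^2 + 66*m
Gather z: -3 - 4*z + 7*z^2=7*z^2 - 4*z - 3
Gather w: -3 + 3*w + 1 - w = 2*w - 2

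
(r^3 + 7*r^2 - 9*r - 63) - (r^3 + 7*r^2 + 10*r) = -19*r - 63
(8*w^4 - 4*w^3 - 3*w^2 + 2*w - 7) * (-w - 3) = -8*w^5 - 20*w^4 + 15*w^3 + 7*w^2 + w + 21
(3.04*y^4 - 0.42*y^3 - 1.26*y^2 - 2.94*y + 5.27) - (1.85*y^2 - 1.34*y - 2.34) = 3.04*y^4 - 0.42*y^3 - 3.11*y^2 - 1.6*y + 7.61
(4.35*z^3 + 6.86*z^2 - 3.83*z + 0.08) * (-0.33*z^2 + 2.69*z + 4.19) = -1.4355*z^5 + 9.4377*z^4 + 37.9438*z^3 + 18.4143*z^2 - 15.8325*z + 0.3352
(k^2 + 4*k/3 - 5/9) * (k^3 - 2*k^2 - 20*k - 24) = k^5 - 2*k^4/3 - 209*k^3/9 - 446*k^2/9 - 188*k/9 + 40/3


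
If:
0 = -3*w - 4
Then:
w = -4/3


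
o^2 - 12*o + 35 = (o - 7)*(o - 5)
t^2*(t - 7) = t^3 - 7*t^2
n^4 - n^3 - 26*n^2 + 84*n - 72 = (n - 3)*(n - 2)^2*(n + 6)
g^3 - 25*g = g*(g - 5)*(g + 5)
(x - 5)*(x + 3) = x^2 - 2*x - 15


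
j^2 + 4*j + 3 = (j + 1)*(j + 3)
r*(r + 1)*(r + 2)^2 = r^4 + 5*r^3 + 8*r^2 + 4*r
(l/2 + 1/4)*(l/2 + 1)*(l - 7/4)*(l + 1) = l^4/4 + 7*l^3/16 - 21*l^2/32 - 41*l/32 - 7/16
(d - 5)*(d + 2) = d^2 - 3*d - 10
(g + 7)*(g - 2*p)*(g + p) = g^3 - g^2*p + 7*g^2 - 2*g*p^2 - 7*g*p - 14*p^2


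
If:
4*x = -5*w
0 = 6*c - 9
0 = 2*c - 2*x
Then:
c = 3/2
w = -6/5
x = 3/2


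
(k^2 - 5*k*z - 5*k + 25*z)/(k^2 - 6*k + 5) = (k - 5*z)/(k - 1)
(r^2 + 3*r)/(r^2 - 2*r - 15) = r/(r - 5)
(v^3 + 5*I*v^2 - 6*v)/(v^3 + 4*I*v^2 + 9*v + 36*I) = v*(v + 2*I)/(v^2 + I*v + 12)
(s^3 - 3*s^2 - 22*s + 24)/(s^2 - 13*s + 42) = (s^2 + 3*s - 4)/(s - 7)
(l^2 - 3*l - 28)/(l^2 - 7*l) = (l + 4)/l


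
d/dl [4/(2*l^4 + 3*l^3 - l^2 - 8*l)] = 4*(-8*l^3 - 9*l^2 + 2*l + 8)/(l^2*(2*l^3 + 3*l^2 - l - 8)^2)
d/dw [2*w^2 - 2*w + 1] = 4*w - 2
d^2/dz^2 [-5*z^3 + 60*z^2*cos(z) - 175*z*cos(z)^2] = -60*z^2*cos(z) - 240*z*sin(z) + 350*z*cos(2*z) - 30*z + 350*sin(2*z) + 120*cos(z)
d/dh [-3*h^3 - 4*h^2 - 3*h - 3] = -9*h^2 - 8*h - 3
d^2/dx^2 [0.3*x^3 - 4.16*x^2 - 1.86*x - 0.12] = 1.8*x - 8.32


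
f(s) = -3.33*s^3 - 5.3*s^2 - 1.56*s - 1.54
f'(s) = -9.99*s^2 - 10.6*s - 1.56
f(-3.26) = 62.59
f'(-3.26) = -73.17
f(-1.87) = 4.62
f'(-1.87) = -16.67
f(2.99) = -142.60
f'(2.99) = -122.57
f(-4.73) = 239.66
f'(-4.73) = -174.93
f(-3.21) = 59.00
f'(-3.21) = -70.47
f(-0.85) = -2.00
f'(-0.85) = 0.23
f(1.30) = -19.84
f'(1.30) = -32.22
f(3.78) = -263.02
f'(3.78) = -184.37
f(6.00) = -920.98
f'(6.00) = -424.80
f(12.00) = -6537.70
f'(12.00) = -1567.32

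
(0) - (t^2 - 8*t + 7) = -t^2 + 8*t - 7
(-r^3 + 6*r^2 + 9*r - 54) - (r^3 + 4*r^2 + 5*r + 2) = -2*r^3 + 2*r^2 + 4*r - 56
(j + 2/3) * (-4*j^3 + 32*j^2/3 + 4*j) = -4*j^4 + 8*j^3 + 100*j^2/9 + 8*j/3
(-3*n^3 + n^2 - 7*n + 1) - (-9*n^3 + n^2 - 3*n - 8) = 6*n^3 - 4*n + 9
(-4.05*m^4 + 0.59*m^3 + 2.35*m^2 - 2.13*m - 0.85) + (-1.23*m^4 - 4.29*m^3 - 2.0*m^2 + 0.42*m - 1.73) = -5.28*m^4 - 3.7*m^3 + 0.35*m^2 - 1.71*m - 2.58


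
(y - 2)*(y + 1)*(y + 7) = y^3 + 6*y^2 - 9*y - 14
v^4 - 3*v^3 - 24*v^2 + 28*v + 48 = (v - 6)*(v - 2)*(v + 1)*(v + 4)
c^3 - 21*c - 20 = (c - 5)*(c + 1)*(c + 4)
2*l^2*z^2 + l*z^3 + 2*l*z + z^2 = z*(2*l + z)*(l*z + 1)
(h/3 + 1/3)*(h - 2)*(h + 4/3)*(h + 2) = h^4/3 + 7*h^3/9 - 8*h^2/9 - 28*h/9 - 16/9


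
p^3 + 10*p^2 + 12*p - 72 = (p - 2)*(p + 6)^2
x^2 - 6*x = x*(x - 6)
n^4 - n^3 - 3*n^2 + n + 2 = (n - 2)*(n - 1)*(n + 1)^2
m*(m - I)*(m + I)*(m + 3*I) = m^4 + 3*I*m^3 + m^2 + 3*I*m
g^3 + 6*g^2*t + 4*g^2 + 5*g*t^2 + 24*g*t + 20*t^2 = (g + 4)*(g + t)*(g + 5*t)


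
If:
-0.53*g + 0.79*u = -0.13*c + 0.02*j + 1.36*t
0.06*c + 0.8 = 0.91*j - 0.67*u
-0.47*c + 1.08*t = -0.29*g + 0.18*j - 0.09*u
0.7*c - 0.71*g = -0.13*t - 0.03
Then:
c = 1.11576026850685*u - 0.35257365950145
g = 1.14224704229397*u - 0.292927879920636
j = 0.809830347374078*u + 0.855874264208696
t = 0.230486246722502*u + 0.0678674377489518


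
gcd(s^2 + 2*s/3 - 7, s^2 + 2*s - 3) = s + 3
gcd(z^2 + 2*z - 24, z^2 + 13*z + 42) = z + 6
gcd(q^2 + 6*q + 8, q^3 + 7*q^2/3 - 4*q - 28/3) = q + 2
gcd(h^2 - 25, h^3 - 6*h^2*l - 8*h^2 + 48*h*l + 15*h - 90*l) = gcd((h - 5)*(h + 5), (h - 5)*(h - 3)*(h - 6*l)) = h - 5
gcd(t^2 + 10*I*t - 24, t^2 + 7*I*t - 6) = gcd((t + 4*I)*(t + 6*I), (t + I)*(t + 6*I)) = t + 6*I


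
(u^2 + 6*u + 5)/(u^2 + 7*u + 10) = (u + 1)/(u + 2)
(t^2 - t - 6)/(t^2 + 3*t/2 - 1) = 2*(t - 3)/(2*t - 1)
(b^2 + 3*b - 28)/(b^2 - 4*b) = (b + 7)/b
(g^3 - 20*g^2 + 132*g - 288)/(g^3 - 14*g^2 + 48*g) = (g - 6)/g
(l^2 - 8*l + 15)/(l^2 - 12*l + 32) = (l^2 - 8*l + 15)/(l^2 - 12*l + 32)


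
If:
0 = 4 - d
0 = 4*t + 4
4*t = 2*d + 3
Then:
No Solution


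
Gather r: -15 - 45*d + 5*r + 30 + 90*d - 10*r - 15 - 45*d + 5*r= 0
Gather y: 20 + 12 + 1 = 33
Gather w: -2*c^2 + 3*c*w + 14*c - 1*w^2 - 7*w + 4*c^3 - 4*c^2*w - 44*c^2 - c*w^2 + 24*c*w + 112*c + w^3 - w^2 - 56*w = 4*c^3 - 46*c^2 + 126*c + w^3 + w^2*(-c - 2) + w*(-4*c^2 + 27*c - 63)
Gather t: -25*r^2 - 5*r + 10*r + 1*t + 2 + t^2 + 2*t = -25*r^2 + 5*r + t^2 + 3*t + 2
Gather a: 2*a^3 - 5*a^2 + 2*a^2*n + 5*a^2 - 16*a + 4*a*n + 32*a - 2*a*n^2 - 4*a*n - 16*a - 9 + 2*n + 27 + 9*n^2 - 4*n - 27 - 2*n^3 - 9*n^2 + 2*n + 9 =2*a^3 + 2*a^2*n - 2*a*n^2 - 2*n^3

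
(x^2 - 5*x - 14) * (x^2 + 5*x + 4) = x^4 - 35*x^2 - 90*x - 56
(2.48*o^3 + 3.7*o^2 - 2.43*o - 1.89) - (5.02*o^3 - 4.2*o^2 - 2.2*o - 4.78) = -2.54*o^3 + 7.9*o^2 - 0.23*o + 2.89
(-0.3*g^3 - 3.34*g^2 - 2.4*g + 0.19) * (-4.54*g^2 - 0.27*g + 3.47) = 1.362*g^5 + 15.2446*g^4 + 10.7568*g^3 - 11.8044*g^2 - 8.3793*g + 0.6593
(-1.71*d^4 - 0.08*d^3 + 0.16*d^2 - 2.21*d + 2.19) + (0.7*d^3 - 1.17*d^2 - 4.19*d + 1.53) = -1.71*d^4 + 0.62*d^3 - 1.01*d^2 - 6.4*d + 3.72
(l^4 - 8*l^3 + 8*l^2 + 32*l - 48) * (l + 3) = l^5 - 5*l^4 - 16*l^3 + 56*l^2 + 48*l - 144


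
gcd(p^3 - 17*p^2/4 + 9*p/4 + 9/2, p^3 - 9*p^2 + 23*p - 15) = p - 3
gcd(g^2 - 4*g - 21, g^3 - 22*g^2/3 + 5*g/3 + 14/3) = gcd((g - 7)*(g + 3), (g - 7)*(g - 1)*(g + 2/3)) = g - 7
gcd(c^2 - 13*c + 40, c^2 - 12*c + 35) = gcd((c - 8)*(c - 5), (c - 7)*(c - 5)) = c - 5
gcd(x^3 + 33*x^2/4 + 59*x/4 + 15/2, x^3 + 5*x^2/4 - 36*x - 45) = x^2 + 29*x/4 + 15/2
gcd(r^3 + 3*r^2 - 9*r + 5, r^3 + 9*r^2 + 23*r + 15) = r + 5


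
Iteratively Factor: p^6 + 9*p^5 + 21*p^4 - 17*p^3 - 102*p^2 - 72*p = (p + 4)*(p^5 + 5*p^4 + p^3 - 21*p^2 - 18*p) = (p + 1)*(p + 4)*(p^4 + 4*p^3 - 3*p^2 - 18*p) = (p + 1)*(p + 3)*(p + 4)*(p^3 + p^2 - 6*p) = (p + 1)*(p + 3)^2*(p + 4)*(p^2 - 2*p) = p*(p + 1)*(p + 3)^2*(p + 4)*(p - 2)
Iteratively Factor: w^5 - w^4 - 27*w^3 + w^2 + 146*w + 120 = (w - 5)*(w^4 + 4*w^3 - 7*w^2 - 34*w - 24) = (w - 5)*(w - 3)*(w^3 + 7*w^2 + 14*w + 8) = (w - 5)*(w - 3)*(w + 4)*(w^2 + 3*w + 2) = (w - 5)*(w - 3)*(w + 1)*(w + 4)*(w + 2)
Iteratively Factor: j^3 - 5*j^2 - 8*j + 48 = (j - 4)*(j^2 - j - 12) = (j - 4)*(j + 3)*(j - 4)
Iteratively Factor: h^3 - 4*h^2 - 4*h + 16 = (h - 2)*(h^2 - 2*h - 8) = (h - 4)*(h - 2)*(h + 2)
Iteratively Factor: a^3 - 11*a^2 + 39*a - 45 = (a - 5)*(a^2 - 6*a + 9) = (a - 5)*(a - 3)*(a - 3)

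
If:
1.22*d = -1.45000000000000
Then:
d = -1.19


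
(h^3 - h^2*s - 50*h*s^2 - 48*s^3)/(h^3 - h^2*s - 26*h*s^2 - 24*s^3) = (-h^2 + 2*h*s + 48*s^2)/(-h^2 + 2*h*s + 24*s^2)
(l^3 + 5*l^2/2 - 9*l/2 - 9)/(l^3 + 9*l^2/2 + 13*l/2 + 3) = (l^2 + l - 6)/(l^2 + 3*l + 2)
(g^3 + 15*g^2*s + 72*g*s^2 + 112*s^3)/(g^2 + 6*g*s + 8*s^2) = (g^2 + 11*g*s + 28*s^2)/(g + 2*s)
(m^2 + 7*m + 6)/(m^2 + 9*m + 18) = (m + 1)/(m + 3)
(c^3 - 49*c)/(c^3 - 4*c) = (c^2 - 49)/(c^2 - 4)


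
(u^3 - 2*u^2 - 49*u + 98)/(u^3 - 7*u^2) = 1 + 5/u - 14/u^2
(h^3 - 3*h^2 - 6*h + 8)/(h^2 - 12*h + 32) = (h^2 + h - 2)/(h - 8)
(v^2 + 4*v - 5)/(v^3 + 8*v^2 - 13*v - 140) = (v - 1)/(v^2 + 3*v - 28)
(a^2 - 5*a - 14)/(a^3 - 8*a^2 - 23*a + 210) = (a + 2)/(a^2 - a - 30)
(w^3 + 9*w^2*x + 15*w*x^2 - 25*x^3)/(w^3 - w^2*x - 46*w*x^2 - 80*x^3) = (-w^2 - 4*w*x + 5*x^2)/(-w^2 + 6*w*x + 16*x^2)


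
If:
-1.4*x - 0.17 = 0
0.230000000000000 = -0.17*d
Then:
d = -1.35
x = -0.12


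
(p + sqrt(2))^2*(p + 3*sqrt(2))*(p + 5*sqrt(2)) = p^4 + 10*sqrt(2)*p^3 + 64*p^2 + 76*sqrt(2)*p + 60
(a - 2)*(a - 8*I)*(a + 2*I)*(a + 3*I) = a^4 - 2*a^3 - 3*I*a^3 + 34*a^2 + 6*I*a^2 - 68*a + 48*I*a - 96*I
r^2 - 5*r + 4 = (r - 4)*(r - 1)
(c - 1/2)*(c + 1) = c^2 + c/2 - 1/2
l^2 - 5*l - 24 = (l - 8)*(l + 3)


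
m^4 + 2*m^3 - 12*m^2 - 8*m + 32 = (m - 2)^2*(m + 2)*(m + 4)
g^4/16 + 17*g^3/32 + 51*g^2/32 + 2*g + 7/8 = (g/4 + 1/4)*(g/4 + 1/2)*(g + 2)*(g + 7/2)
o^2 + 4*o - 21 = (o - 3)*(o + 7)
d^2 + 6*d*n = d*(d + 6*n)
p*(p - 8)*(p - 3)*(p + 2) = p^4 - 9*p^3 + 2*p^2 + 48*p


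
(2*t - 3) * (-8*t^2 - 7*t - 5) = -16*t^3 + 10*t^2 + 11*t + 15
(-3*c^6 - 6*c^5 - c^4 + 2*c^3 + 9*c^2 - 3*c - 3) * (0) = 0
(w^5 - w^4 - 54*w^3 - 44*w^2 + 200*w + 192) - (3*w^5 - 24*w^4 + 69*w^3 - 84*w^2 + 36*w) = -2*w^5 + 23*w^4 - 123*w^3 + 40*w^2 + 164*w + 192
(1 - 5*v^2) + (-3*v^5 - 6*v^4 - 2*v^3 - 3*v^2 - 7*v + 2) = -3*v^5 - 6*v^4 - 2*v^3 - 8*v^2 - 7*v + 3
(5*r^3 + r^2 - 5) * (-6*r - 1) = -30*r^4 - 11*r^3 - r^2 + 30*r + 5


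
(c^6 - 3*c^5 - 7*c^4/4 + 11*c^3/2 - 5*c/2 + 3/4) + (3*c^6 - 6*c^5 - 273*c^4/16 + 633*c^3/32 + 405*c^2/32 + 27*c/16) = 4*c^6 - 9*c^5 - 301*c^4/16 + 809*c^3/32 + 405*c^2/32 - 13*c/16 + 3/4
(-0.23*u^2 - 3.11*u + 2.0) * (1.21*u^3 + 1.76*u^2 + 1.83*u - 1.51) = -0.2783*u^5 - 4.1679*u^4 - 3.4745*u^3 - 1.824*u^2 + 8.3561*u - 3.02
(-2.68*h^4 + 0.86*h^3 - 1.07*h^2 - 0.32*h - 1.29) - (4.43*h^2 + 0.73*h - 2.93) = -2.68*h^4 + 0.86*h^3 - 5.5*h^2 - 1.05*h + 1.64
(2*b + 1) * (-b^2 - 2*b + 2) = -2*b^3 - 5*b^2 + 2*b + 2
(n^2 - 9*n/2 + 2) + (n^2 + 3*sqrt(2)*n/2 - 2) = 2*n^2 - 9*n/2 + 3*sqrt(2)*n/2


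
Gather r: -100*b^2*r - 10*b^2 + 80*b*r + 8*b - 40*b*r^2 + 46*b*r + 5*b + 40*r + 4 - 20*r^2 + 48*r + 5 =-10*b^2 + 13*b + r^2*(-40*b - 20) + r*(-100*b^2 + 126*b + 88) + 9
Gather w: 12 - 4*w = 12 - 4*w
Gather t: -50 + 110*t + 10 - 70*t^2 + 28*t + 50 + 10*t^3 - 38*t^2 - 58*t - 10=10*t^3 - 108*t^2 + 80*t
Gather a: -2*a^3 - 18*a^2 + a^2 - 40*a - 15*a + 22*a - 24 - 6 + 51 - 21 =-2*a^3 - 17*a^2 - 33*a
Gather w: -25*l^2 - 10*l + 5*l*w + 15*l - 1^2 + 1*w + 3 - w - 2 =-25*l^2 + 5*l*w + 5*l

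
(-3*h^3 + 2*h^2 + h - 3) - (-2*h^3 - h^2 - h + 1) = -h^3 + 3*h^2 + 2*h - 4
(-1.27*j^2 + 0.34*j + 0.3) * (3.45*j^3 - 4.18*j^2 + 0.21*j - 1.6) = -4.3815*j^5 + 6.4816*j^4 - 0.6529*j^3 + 0.8494*j^2 - 0.481*j - 0.48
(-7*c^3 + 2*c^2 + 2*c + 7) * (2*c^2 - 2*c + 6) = -14*c^5 + 18*c^4 - 42*c^3 + 22*c^2 - 2*c + 42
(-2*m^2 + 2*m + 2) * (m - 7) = -2*m^3 + 16*m^2 - 12*m - 14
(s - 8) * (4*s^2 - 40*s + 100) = 4*s^3 - 72*s^2 + 420*s - 800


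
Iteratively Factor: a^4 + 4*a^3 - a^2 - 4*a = (a + 1)*(a^3 + 3*a^2 - 4*a) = a*(a + 1)*(a^2 + 3*a - 4) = a*(a - 1)*(a + 1)*(a + 4)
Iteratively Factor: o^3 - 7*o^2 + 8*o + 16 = (o - 4)*(o^2 - 3*o - 4) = (o - 4)*(o + 1)*(o - 4)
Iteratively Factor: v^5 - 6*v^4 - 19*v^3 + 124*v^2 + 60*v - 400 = (v + 2)*(v^4 - 8*v^3 - 3*v^2 + 130*v - 200) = (v - 5)*(v + 2)*(v^3 - 3*v^2 - 18*v + 40) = (v - 5)*(v + 2)*(v + 4)*(v^2 - 7*v + 10) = (v - 5)*(v - 2)*(v + 2)*(v + 4)*(v - 5)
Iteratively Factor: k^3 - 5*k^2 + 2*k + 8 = (k - 2)*(k^2 - 3*k - 4) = (k - 4)*(k - 2)*(k + 1)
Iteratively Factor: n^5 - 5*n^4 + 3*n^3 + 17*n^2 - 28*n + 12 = (n - 1)*(n^4 - 4*n^3 - n^2 + 16*n - 12) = (n - 1)^2*(n^3 - 3*n^2 - 4*n + 12) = (n - 2)*(n - 1)^2*(n^2 - n - 6) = (n - 2)*(n - 1)^2*(n + 2)*(n - 3)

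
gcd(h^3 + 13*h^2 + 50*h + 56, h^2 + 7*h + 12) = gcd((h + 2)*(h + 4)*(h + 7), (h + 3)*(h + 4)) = h + 4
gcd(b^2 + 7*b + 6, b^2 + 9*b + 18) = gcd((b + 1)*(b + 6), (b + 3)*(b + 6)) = b + 6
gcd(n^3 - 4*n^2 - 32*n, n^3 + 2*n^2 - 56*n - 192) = n^2 - 4*n - 32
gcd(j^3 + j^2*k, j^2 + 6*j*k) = j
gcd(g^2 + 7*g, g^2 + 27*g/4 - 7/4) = g + 7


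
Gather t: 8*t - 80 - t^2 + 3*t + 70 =-t^2 + 11*t - 10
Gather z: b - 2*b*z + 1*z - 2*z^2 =b - 2*z^2 + z*(1 - 2*b)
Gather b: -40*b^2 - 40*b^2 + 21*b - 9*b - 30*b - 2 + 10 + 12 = -80*b^2 - 18*b + 20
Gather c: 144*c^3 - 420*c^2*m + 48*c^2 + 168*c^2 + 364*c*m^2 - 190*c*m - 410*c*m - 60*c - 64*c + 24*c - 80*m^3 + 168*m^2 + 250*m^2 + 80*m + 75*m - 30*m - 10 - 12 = 144*c^3 + c^2*(216 - 420*m) + c*(364*m^2 - 600*m - 100) - 80*m^3 + 418*m^2 + 125*m - 22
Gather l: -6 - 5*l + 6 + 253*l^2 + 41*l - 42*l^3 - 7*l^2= -42*l^3 + 246*l^2 + 36*l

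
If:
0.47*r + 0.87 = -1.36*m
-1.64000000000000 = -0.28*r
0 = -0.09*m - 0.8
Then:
No Solution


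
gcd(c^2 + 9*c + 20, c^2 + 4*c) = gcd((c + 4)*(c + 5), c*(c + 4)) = c + 4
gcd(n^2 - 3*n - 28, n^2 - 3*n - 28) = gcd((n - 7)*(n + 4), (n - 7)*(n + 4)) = n^2 - 3*n - 28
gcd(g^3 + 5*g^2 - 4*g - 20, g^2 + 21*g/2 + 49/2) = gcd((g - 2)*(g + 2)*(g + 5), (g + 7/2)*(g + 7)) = 1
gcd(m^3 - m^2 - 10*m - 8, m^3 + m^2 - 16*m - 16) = m^2 - 3*m - 4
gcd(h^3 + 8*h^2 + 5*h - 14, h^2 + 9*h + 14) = h^2 + 9*h + 14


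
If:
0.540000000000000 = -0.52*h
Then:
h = -1.04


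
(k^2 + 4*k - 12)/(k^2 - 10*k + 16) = (k + 6)/(k - 8)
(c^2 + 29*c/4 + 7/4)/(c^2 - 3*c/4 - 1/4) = (c + 7)/(c - 1)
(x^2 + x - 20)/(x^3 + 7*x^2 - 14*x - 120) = 1/(x + 6)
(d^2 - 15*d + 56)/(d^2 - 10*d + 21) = (d - 8)/(d - 3)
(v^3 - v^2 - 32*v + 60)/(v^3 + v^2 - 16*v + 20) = (v^2 + v - 30)/(v^2 + 3*v - 10)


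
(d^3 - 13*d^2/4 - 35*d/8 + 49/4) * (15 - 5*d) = -5*d^4 + 125*d^3/4 - 215*d^2/8 - 1015*d/8 + 735/4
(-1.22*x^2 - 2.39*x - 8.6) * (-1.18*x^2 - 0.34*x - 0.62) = 1.4396*x^4 + 3.235*x^3 + 11.717*x^2 + 4.4058*x + 5.332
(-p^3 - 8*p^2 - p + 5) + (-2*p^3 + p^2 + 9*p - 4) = -3*p^3 - 7*p^2 + 8*p + 1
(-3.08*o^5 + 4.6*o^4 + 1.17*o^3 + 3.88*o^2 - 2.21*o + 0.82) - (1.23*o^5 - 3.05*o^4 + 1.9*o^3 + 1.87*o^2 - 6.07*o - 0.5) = -4.31*o^5 + 7.65*o^4 - 0.73*o^3 + 2.01*o^2 + 3.86*o + 1.32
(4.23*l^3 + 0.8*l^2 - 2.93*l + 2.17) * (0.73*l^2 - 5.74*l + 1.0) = 3.0879*l^5 - 23.6962*l^4 - 2.5009*l^3 + 19.2023*l^2 - 15.3858*l + 2.17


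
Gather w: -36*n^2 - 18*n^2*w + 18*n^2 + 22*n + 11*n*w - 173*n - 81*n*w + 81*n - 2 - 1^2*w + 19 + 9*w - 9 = -18*n^2 - 70*n + w*(-18*n^2 - 70*n + 8) + 8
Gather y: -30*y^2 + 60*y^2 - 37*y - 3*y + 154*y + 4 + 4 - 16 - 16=30*y^2 + 114*y - 24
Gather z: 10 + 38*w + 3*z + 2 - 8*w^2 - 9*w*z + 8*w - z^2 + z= -8*w^2 + 46*w - z^2 + z*(4 - 9*w) + 12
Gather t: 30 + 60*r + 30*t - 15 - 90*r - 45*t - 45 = -30*r - 15*t - 30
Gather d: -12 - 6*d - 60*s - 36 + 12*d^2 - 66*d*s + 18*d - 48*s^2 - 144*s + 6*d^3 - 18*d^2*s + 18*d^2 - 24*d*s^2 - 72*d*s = 6*d^3 + d^2*(30 - 18*s) + d*(-24*s^2 - 138*s + 12) - 48*s^2 - 204*s - 48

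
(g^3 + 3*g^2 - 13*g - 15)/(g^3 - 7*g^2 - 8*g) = (g^2 + 2*g - 15)/(g*(g - 8))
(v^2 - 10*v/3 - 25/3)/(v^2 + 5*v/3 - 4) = (3*v^2 - 10*v - 25)/(3*v^2 + 5*v - 12)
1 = 1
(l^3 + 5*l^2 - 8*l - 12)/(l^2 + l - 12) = (l^3 + 5*l^2 - 8*l - 12)/(l^2 + l - 12)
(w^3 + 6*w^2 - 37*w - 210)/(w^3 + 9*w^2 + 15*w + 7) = (w^2 - w - 30)/(w^2 + 2*w + 1)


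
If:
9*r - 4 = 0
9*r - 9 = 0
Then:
No Solution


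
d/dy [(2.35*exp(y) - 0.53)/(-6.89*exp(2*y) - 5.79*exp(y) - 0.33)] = (16.1915*exp(2*y) - 7.3034*exp(y) - 3.8442)*exp(y)/(47.4721*exp(4*y) + 79.7862*exp(3*y) + 38.0715*exp(2*y) + 3.8214*exp(y) + 0.1089)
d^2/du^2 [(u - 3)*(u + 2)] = 2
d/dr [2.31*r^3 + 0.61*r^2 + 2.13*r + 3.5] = 6.93*r^2 + 1.22*r + 2.13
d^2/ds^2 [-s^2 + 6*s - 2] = -2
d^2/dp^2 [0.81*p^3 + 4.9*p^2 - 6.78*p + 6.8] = 4.86*p + 9.8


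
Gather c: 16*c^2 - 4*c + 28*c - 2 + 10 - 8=16*c^2 + 24*c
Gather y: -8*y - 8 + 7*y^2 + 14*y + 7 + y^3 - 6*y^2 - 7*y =y^3 + y^2 - y - 1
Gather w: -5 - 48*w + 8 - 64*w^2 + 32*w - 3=-64*w^2 - 16*w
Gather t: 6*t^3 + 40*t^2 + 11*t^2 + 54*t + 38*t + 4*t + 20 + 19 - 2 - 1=6*t^3 + 51*t^2 + 96*t + 36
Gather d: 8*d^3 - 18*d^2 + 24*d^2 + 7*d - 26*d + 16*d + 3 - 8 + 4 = 8*d^3 + 6*d^2 - 3*d - 1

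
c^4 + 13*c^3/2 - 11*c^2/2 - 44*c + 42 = (c - 2)*(c - 1)*(c + 7/2)*(c + 6)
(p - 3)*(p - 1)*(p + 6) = p^3 + 2*p^2 - 21*p + 18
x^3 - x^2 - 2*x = x*(x - 2)*(x + 1)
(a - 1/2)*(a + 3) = a^2 + 5*a/2 - 3/2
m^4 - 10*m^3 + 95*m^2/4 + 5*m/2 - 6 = (m - 6)*(m - 4)*(m - 1/2)*(m + 1/2)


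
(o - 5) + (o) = 2*o - 5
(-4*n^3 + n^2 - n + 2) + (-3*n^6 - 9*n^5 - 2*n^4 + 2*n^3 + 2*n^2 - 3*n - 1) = -3*n^6 - 9*n^5 - 2*n^4 - 2*n^3 + 3*n^2 - 4*n + 1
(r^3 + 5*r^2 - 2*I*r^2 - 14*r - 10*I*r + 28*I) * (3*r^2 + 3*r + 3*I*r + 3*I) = 3*r^5 + 18*r^4 - 3*I*r^4 - 21*r^3 - 18*I*r^3 - 6*r^2 + 27*I*r^2 - 54*r + 42*I*r - 84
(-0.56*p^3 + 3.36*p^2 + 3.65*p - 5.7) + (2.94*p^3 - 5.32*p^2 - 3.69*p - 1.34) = 2.38*p^3 - 1.96*p^2 - 0.04*p - 7.04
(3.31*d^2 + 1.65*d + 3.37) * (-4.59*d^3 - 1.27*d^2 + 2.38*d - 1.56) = -15.1929*d^5 - 11.7772*d^4 - 9.686*d^3 - 5.5165*d^2 + 5.4466*d - 5.2572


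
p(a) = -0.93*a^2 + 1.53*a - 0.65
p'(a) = 1.53 - 1.86*a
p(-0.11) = -0.83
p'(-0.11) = 1.73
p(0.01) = -0.63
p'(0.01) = 1.51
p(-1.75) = -6.18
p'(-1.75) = 4.78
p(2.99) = -4.39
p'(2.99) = -4.03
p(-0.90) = -2.78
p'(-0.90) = 3.20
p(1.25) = -0.19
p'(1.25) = -0.80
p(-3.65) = -18.62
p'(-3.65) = 8.32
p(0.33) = -0.25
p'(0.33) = 0.92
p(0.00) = -0.65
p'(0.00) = 1.53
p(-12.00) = -152.93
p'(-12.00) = 23.85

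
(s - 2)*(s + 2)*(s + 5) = s^3 + 5*s^2 - 4*s - 20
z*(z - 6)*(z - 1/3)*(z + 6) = z^4 - z^3/3 - 36*z^2 + 12*z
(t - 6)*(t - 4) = t^2 - 10*t + 24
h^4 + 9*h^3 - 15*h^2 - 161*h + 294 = (h - 3)*(h - 2)*(h + 7)^2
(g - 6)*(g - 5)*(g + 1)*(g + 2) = g^4 - 8*g^3 - g^2 + 68*g + 60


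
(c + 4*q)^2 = c^2 + 8*c*q + 16*q^2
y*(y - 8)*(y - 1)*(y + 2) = y^4 - 7*y^3 - 10*y^2 + 16*y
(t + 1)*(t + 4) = t^2 + 5*t + 4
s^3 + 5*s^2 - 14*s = s*(s - 2)*(s + 7)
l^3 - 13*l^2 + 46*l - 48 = (l - 8)*(l - 3)*(l - 2)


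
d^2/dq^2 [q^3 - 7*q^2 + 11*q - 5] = 6*q - 14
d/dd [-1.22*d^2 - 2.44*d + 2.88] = -2.44*d - 2.44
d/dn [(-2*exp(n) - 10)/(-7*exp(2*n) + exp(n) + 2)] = 2*(-(exp(n) + 5)*(14*exp(n) - 1) + 7*exp(2*n) - exp(n) - 2)*exp(n)/(-7*exp(2*n) + exp(n) + 2)^2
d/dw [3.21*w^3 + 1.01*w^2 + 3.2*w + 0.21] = 9.63*w^2 + 2.02*w + 3.2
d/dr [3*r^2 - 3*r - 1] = 6*r - 3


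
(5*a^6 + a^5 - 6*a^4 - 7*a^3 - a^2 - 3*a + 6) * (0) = 0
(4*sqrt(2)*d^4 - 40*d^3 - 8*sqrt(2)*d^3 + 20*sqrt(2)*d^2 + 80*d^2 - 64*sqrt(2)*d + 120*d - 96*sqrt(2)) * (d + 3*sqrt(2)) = 4*sqrt(2)*d^5 - 16*d^4 - 8*sqrt(2)*d^4 - 100*sqrt(2)*d^3 + 32*d^3 + 240*d^2 + 176*sqrt(2)*d^2 - 384*d + 264*sqrt(2)*d - 576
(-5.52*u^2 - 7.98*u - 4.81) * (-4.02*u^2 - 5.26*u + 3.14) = 22.1904*u^4 + 61.1148*u^3 + 43.9782*u^2 + 0.243399999999994*u - 15.1034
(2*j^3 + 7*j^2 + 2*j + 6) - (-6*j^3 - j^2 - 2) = 8*j^3 + 8*j^2 + 2*j + 8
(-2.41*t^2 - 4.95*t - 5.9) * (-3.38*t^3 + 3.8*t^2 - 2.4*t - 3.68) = 8.1458*t^5 + 7.573*t^4 + 6.916*t^3 - 1.6712*t^2 + 32.376*t + 21.712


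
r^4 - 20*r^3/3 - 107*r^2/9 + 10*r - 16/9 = (r - 8)*(r - 1/3)^2*(r + 2)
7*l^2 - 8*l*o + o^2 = (-7*l + o)*(-l + o)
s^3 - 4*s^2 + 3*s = s*(s - 3)*(s - 1)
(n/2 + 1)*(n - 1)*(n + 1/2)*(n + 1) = n^4/2 + 5*n^3/4 - 5*n/4 - 1/2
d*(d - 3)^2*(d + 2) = d^4 - 4*d^3 - 3*d^2 + 18*d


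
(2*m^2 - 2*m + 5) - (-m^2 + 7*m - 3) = 3*m^2 - 9*m + 8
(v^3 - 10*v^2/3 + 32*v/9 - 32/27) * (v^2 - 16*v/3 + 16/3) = v^5 - 26*v^4/3 + 80*v^3/3 - 1024*v^2/27 + 2048*v/81 - 512/81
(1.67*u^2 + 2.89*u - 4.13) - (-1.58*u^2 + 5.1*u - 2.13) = 3.25*u^2 - 2.21*u - 2.0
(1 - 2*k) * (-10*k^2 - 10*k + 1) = 20*k^3 + 10*k^2 - 12*k + 1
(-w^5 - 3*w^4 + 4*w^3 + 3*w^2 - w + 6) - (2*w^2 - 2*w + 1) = -w^5 - 3*w^4 + 4*w^3 + w^2 + w + 5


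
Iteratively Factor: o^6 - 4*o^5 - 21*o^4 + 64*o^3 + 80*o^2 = (o + 1)*(o^5 - 5*o^4 - 16*o^3 + 80*o^2) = o*(o + 1)*(o^4 - 5*o^3 - 16*o^2 + 80*o) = o*(o - 5)*(o + 1)*(o^3 - 16*o) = o*(o - 5)*(o + 1)*(o + 4)*(o^2 - 4*o) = o^2*(o - 5)*(o + 1)*(o + 4)*(o - 4)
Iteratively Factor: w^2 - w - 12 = (w - 4)*(w + 3)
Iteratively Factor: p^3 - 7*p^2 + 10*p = (p - 5)*(p^2 - 2*p) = p*(p - 5)*(p - 2)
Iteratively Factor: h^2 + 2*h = (h)*(h + 2)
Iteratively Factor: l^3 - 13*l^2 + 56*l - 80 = (l - 4)*(l^2 - 9*l + 20) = (l - 5)*(l - 4)*(l - 4)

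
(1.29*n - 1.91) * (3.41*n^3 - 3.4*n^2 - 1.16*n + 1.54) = 4.3989*n^4 - 10.8991*n^3 + 4.9976*n^2 + 4.2022*n - 2.9414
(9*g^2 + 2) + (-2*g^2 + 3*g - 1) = 7*g^2 + 3*g + 1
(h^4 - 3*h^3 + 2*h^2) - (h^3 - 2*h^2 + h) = h^4 - 4*h^3 + 4*h^2 - h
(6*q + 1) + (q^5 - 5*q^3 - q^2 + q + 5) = q^5 - 5*q^3 - q^2 + 7*q + 6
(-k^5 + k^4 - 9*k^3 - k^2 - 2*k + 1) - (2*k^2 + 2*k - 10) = -k^5 + k^4 - 9*k^3 - 3*k^2 - 4*k + 11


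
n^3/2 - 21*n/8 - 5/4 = (n/2 + 1)*(n - 5/2)*(n + 1/2)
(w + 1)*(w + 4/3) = w^2 + 7*w/3 + 4/3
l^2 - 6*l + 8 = (l - 4)*(l - 2)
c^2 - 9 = (c - 3)*(c + 3)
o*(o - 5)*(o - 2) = o^3 - 7*o^2 + 10*o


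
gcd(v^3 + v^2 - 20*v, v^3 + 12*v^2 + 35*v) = v^2 + 5*v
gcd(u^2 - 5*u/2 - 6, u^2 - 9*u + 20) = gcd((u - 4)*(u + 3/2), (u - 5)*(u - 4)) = u - 4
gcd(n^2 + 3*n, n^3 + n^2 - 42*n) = n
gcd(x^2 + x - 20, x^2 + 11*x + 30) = x + 5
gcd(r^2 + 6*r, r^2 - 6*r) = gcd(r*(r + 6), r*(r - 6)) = r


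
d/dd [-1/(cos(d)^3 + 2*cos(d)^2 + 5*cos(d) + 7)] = (3*sin(d)^2 - 4*cos(d) - 8)*sin(d)/(cos(d)^3 + 2*cos(d)^2 + 5*cos(d) + 7)^2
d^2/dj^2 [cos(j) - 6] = -cos(j)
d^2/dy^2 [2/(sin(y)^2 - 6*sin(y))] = 4*(-2*sin(y) + 9 - 15/sin(y) - 18/sin(y)^2 + 36/sin(y)^3)/(sin(y) - 6)^3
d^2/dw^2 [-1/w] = -2/w^3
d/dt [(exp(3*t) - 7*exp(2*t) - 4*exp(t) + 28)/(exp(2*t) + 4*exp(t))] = (exp(4*t) + 8*exp(3*t) - 24*exp(2*t) - 56*exp(t) - 112)*exp(-t)/(exp(2*t) + 8*exp(t) + 16)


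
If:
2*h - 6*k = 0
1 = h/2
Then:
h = 2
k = 2/3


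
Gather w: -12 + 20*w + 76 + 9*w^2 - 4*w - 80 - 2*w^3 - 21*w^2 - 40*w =-2*w^3 - 12*w^2 - 24*w - 16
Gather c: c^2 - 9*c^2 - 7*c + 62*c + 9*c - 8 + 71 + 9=-8*c^2 + 64*c + 72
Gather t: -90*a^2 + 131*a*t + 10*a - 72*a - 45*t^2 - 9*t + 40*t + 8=-90*a^2 - 62*a - 45*t^2 + t*(131*a + 31) + 8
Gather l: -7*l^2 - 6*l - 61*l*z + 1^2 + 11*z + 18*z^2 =-7*l^2 + l*(-61*z - 6) + 18*z^2 + 11*z + 1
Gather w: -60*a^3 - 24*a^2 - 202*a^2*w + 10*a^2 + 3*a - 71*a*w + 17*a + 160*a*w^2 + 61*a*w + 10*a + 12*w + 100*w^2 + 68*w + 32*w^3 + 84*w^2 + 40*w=-60*a^3 - 14*a^2 + 30*a + 32*w^3 + w^2*(160*a + 184) + w*(-202*a^2 - 10*a + 120)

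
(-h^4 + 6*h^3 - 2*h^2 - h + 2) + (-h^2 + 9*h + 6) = -h^4 + 6*h^3 - 3*h^2 + 8*h + 8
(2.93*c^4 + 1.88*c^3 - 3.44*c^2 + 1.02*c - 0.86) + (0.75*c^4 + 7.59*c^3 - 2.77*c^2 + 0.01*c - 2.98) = 3.68*c^4 + 9.47*c^3 - 6.21*c^2 + 1.03*c - 3.84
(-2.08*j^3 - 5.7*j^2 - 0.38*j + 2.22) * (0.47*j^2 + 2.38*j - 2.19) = -0.9776*j^5 - 7.6294*j^4 - 9.1894*j^3 + 12.622*j^2 + 6.1158*j - 4.8618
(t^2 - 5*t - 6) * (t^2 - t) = t^4 - 6*t^3 - t^2 + 6*t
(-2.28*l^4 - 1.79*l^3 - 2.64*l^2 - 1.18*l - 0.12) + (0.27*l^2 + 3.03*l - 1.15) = -2.28*l^4 - 1.79*l^3 - 2.37*l^2 + 1.85*l - 1.27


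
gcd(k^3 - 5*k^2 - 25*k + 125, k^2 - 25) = k^2 - 25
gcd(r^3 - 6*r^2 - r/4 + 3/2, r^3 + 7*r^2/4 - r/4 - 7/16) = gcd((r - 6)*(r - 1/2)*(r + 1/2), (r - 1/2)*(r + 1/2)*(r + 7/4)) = r^2 - 1/4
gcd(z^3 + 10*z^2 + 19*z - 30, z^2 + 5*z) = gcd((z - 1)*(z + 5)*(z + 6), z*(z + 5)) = z + 5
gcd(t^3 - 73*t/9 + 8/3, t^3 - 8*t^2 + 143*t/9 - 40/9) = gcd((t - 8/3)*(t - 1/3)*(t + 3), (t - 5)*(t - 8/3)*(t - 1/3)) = t^2 - 3*t + 8/9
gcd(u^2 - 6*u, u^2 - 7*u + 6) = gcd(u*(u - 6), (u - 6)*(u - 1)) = u - 6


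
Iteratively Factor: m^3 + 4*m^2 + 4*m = (m + 2)*(m^2 + 2*m) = (m + 2)^2*(m)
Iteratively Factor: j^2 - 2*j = (j - 2)*(j)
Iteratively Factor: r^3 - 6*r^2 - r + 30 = (r - 5)*(r^2 - r - 6) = (r - 5)*(r + 2)*(r - 3)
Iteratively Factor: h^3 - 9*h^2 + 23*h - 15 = (h - 3)*(h^2 - 6*h + 5) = (h - 3)*(h - 1)*(h - 5)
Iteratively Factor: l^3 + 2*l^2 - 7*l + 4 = (l + 4)*(l^2 - 2*l + 1) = (l - 1)*(l + 4)*(l - 1)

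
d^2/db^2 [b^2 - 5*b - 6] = 2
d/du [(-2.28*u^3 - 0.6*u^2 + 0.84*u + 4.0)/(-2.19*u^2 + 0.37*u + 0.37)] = (4.9932*u^4 - 1.6872*u^3 - 0.913199999999999*u^2 + 17.076*u - 1.1692)/(4.7961*u^4 - 1.6206*u^3 - 1.4837*u^2 + 0.2738*u + 0.1369)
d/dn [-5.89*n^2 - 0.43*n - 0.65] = -11.78*n - 0.43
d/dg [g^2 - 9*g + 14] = 2*g - 9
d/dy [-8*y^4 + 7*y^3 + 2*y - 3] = -32*y^3 + 21*y^2 + 2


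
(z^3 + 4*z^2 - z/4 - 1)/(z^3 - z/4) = (z + 4)/z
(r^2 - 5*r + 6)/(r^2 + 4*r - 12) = (r - 3)/(r + 6)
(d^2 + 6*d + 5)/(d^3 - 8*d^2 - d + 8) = (d + 5)/(d^2 - 9*d + 8)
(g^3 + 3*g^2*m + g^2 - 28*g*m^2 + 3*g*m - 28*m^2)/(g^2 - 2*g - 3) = (g^2 + 3*g*m - 28*m^2)/(g - 3)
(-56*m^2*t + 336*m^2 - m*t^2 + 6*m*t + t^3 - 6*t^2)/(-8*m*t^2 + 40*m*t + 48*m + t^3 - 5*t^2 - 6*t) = (7*m + t)/(t + 1)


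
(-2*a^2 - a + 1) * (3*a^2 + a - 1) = -6*a^4 - 5*a^3 + 4*a^2 + 2*a - 1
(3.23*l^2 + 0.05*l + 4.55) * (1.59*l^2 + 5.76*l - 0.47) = 5.1357*l^4 + 18.6843*l^3 + 6.0044*l^2 + 26.1845*l - 2.1385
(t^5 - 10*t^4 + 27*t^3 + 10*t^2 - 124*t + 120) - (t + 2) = t^5 - 10*t^4 + 27*t^3 + 10*t^2 - 125*t + 118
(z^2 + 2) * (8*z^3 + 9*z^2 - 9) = 8*z^5 + 9*z^4 + 16*z^3 + 9*z^2 - 18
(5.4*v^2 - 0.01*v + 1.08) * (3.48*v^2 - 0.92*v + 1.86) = 18.792*v^4 - 5.0028*v^3 + 13.8116*v^2 - 1.0122*v + 2.0088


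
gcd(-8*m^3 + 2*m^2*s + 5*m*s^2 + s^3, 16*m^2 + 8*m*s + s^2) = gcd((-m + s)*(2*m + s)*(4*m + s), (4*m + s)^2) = 4*m + s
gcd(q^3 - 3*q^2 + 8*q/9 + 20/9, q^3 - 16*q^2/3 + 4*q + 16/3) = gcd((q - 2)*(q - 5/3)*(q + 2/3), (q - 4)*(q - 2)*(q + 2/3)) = q^2 - 4*q/3 - 4/3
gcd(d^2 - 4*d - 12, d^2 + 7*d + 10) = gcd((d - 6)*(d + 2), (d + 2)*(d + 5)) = d + 2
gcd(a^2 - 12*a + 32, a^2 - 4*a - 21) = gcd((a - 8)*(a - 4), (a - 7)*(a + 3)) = 1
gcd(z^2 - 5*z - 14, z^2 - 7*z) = z - 7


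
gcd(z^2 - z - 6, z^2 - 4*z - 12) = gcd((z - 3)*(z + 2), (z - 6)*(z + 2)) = z + 2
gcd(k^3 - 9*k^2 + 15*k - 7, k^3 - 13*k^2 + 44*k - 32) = k - 1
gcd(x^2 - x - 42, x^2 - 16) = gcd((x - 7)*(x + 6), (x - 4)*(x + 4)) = 1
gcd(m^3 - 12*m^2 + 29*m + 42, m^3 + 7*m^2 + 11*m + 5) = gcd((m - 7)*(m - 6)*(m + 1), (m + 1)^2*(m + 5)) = m + 1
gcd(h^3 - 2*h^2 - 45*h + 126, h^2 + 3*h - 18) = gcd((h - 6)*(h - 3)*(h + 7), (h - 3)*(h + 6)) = h - 3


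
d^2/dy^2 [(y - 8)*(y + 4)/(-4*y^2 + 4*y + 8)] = 3*(y^3 + 30*y^2 - 24*y + 28)/(2*(y^6 - 3*y^5 - 3*y^4 + 11*y^3 + 6*y^2 - 12*y - 8))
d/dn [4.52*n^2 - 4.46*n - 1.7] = 9.04*n - 4.46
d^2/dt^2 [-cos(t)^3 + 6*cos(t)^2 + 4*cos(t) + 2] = -13*cos(t)/4 - 12*cos(2*t) + 9*cos(3*t)/4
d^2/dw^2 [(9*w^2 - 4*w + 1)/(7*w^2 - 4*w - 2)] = 14*(8*w^3 + 75*w^2 - 36*w + 14)/(343*w^6 - 588*w^5 + 42*w^4 + 272*w^3 - 12*w^2 - 48*w - 8)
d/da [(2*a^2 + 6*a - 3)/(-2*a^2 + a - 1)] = (14*a^2 - 16*a - 3)/(4*a^4 - 4*a^3 + 5*a^2 - 2*a + 1)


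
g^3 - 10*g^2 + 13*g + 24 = (g - 8)*(g - 3)*(g + 1)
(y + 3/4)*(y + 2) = y^2 + 11*y/4 + 3/2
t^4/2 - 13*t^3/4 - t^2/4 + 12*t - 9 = (t/2 + 1)*(t - 6)*(t - 3/2)*(t - 1)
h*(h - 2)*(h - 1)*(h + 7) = h^4 + 4*h^3 - 19*h^2 + 14*h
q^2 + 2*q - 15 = (q - 3)*(q + 5)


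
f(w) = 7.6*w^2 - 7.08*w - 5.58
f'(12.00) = 175.32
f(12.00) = 1003.86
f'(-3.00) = -52.68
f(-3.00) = 84.06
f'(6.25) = 87.92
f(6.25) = 247.04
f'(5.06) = 69.83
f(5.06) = 153.18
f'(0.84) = 5.69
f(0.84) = -6.16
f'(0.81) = 5.23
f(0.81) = -6.33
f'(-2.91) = -51.31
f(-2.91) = 79.38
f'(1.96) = 22.71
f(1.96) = 9.74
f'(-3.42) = -59.06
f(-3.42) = 107.53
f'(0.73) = 4.02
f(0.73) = -6.70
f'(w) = 15.2*w - 7.08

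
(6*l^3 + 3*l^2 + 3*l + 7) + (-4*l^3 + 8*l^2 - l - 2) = 2*l^3 + 11*l^2 + 2*l + 5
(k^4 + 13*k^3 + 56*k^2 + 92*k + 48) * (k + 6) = k^5 + 19*k^4 + 134*k^3 + 428*k^2 + 600*k + 288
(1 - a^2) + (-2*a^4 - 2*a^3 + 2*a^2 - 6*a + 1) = -2*a^4 - 2*a^3 + a^2 - 6*a + 2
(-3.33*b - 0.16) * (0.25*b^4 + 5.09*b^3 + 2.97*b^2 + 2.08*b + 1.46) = -0.8325*b^5 - 16.9897*b^4 - 10.7045*b^3 - 7.4016*b^2 - 5.1946*b - 0.2336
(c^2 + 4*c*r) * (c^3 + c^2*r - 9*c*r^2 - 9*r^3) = c^5 + 5*c^4*r - 5*c^3*r^2 - 45*c^2*r^3 - 36*c*r^4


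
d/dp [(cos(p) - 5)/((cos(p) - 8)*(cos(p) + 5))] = (cos(p)^2 - 10*cos(p) + 55)*sin(p)/((cos(p) - 8)^2*(cos(p) + 5)^2)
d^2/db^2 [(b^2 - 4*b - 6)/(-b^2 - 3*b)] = 2*(7*b^3 + 18*b^2 + 54*b + 54)/(b^3*(b^3 + 9*b^2 + 27*b + 27))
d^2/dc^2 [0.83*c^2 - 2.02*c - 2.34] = 1.66000000000000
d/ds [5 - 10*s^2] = -20*s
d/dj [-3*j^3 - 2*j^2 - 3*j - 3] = -9*j^2 - 4*j - 3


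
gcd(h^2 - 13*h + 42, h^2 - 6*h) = h - 6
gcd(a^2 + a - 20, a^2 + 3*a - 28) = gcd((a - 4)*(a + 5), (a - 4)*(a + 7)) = a - 4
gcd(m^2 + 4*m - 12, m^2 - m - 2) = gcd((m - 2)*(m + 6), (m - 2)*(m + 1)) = m - 2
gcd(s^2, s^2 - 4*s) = s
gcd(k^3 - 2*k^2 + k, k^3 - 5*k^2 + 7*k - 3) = k^2 - 2*k + 1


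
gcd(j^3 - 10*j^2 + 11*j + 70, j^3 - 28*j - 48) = j + 2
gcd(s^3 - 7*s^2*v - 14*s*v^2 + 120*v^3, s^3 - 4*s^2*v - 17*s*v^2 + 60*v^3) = s^2 - s*v - 20*v^2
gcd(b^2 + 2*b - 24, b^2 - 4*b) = b - 4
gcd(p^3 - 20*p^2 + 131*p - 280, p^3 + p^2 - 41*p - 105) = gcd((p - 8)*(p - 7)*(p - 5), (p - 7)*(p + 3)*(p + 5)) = p - 7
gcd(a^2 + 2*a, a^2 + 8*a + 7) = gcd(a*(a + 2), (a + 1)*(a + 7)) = 1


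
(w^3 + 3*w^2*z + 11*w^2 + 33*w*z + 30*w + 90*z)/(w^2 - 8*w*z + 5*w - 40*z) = (-w^2 - 3*w*z - 6*w - 18*z)/(-w + 8*z)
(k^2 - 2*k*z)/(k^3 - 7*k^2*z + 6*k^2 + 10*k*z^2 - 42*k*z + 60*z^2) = k/(k^2 - 5*k*z + 6*k - 30*z)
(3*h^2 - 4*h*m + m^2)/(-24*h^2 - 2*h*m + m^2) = (-3*h^2 + 4*h*m - m^2)/(24*h^2 + 2*h*m - m^2)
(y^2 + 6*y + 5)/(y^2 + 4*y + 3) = (y + 5)/(y + 3)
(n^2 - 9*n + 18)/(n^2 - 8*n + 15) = (n - 6)/(n - 5)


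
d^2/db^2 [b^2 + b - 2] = 2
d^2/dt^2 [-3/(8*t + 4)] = -6/(2*t + 1)^3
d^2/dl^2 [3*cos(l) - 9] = -3*cos(l)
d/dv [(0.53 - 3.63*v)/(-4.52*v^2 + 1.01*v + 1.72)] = (-16.4076*v^2 + 4.7912*v - 6.7789)/(20.4304*v^4 - 9.1304*v^3 - 14.5287*v^2 + 3.4744*v + 2.9584)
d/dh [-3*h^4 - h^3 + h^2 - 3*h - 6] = -12*h^3 - 3*h^2 + 2*h - 3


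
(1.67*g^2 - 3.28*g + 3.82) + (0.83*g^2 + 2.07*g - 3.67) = 2.5*g^2 - 1.21*g + 0.15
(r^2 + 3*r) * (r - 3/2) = r^3 + 3*r^2/2 - 9*r/2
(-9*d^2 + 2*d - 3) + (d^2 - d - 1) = -8*d^2 + d - 4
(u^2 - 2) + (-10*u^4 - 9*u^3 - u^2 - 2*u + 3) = -10*u^4 - 9*u^3 - 2*u + 1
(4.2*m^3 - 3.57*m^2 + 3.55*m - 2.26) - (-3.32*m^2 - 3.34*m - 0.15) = 4.2*m^3 - 0.25*m^2 + 6.89*m - 2.11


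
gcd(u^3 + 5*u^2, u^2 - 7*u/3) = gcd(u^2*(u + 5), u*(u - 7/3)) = u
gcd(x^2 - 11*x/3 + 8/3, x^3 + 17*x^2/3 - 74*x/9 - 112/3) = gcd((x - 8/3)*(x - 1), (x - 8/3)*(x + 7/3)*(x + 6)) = x - 8/3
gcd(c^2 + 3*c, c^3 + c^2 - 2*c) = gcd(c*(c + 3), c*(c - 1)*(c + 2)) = c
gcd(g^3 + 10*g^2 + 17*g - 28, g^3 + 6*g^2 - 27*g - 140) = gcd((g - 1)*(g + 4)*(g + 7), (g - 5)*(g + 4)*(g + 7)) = g^2 + 11*g + 28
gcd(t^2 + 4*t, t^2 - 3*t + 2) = 1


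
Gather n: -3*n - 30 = -3*n - 30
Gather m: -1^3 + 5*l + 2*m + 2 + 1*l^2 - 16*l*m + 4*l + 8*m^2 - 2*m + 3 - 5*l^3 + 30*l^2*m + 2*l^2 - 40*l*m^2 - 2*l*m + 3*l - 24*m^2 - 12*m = -5*l^3 + 3*l^2 + 12*l + m^2*(-40*l - 16) + m*(30*l^2 - 18*l - 12) + 4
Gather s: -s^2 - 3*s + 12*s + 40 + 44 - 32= -s^2 + 9*s + 52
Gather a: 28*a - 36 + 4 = 28*a - 32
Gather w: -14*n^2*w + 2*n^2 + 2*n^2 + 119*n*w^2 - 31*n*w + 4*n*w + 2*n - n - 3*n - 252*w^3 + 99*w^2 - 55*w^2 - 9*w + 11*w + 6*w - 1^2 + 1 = 4*n^2 - 2*n - 252*w^3 + w^2*(119*n + 44) + w*(-14*n^2 - 27*n + 8)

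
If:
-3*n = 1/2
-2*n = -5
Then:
No Solution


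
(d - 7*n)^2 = d^2 - 14*d*n + 49*n^2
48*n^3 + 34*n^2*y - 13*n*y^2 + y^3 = (-8*n + y)*(-6*n + y)*(n + y)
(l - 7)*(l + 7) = l^2 - 49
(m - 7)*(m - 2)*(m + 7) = m^3 - 2*m^2 - 49*m + 98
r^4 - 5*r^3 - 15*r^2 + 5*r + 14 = (r - 7)*(r - 1)*(r + 1)*(r + 2)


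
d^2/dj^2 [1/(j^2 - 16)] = 2*(3*j^2 + 16)/(j^2 - 16)^3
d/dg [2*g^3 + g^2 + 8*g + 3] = 6*g^2 + 2*g + 8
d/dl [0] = 0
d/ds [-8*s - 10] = -8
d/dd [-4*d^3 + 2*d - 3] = 2 - 12*d^2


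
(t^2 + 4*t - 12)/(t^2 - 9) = (t^2 + 4*t - 12)/(t^2 - 9)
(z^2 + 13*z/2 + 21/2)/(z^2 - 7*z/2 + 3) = (2*z^2 + 13*z + 21)/(2*z^2 - 7*z + 6)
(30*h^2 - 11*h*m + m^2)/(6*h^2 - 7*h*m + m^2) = (5*h - m)/(h - m)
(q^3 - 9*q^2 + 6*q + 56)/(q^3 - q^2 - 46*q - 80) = (q^2 - 11*q + 28)/(q^2 - 3*q - 40)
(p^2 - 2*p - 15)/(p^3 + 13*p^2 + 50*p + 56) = (p^2 - 2*p - 15)/(p^3 + 13*p^2 + 50*p + 56)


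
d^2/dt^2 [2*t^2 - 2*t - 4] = 4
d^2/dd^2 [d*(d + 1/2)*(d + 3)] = 6*d + 7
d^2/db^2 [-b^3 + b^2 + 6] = 2 - 6*b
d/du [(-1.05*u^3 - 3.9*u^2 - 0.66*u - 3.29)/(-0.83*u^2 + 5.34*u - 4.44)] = (0.8715*u^4 - 11.214*u^3 - 7.3878*u^2 + 29.1706*u + 20.499)/(0.6889*u^4 - 8.8644*u^3 + 35.886*u^2 - 47.4192*u + 19.7136)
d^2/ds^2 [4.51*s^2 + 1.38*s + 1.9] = 9.02000000000000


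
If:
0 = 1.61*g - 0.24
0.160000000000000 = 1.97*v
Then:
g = 0.15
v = 0.08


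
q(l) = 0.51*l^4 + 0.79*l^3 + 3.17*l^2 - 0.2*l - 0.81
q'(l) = 2.04*l^3 + 2.37*l^2 + 6.34*l - 0.2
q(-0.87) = 1.54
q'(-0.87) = -5.27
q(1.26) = 6.84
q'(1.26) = 15.63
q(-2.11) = 16.41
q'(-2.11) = -22.19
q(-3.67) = 96.09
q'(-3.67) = -92.39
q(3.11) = 100.70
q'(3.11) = 103.80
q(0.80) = 1.67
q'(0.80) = 7.43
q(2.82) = 73.80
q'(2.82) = 82.27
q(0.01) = -0.81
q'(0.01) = -0.14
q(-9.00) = 3027.96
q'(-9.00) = -1352.45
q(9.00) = 4176.18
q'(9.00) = 1735.99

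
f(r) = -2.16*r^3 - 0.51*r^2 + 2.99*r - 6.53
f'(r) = -6.48*r^2 - 1.02*r + 2.99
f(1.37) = -8.95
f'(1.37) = -10.57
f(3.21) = -73.63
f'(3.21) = -67.05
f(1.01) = -6.26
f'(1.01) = -4.65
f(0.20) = -5.97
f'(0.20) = 2.53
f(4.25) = -168.85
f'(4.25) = -118.39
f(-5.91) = 403.86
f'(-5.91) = -217.32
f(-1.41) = -5.70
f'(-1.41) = -8.45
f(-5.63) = 345.93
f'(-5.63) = -196.66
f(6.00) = -473.51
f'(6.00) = -236.41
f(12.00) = -3776.57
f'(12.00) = -942.37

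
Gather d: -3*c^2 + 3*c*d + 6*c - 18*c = -3*c^2 + 3*c*d - 12*c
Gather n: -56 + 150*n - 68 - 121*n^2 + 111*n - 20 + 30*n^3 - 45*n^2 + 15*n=30*n^3 - 166*n^2 + 276*n - 144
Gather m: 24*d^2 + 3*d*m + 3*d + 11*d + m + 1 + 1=24*d^2 + 14*d + m*(3*d + 1) + 2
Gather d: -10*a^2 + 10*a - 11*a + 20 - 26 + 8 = -10*a^2 - a + 2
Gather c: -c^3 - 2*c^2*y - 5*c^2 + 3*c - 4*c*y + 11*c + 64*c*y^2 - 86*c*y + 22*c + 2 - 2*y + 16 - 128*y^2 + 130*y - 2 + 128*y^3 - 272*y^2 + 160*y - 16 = -c^3 + c^2*(-2*y - 5) + c*(64*y^2 - 90*y + 36) + 128*y^3 - 400*y^2 + 288*y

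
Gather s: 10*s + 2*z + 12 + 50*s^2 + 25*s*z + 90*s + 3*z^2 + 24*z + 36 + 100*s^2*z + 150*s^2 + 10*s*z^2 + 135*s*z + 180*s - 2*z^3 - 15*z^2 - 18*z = s^2*(100*z + 200) + s*(10*z^2 + 160*z + 280) - 2*z^3 - 12*z^2 + 8*z + 48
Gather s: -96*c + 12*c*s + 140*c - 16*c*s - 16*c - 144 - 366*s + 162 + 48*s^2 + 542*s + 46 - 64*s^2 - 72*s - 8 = 28*c - 16*s^2 + s*(104 - 4*c) + 56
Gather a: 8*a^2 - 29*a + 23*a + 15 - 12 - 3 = 8*a^2 - 6*a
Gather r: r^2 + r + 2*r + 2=r^2 + 3*r + 2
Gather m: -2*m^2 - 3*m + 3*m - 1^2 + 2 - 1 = -2*m^2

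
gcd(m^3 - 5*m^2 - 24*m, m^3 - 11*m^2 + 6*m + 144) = m^2 - 5*m - 24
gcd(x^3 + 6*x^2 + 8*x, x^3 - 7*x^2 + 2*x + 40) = x + 2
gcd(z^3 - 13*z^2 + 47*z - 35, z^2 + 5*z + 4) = 1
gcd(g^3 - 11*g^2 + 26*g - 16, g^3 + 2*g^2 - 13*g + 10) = g^2 - 3*g + 2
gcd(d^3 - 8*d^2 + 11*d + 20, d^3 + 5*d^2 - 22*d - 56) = d - 4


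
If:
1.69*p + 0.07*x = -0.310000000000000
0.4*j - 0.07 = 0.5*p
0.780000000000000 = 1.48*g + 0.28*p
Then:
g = 0.00783623860546937*x + 0.561730369422677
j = -0.0517751479289941*x - 0.0542899408284024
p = -0.0414201183431953*x - 0.183431952662722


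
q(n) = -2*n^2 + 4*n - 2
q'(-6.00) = 28.00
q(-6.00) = -98.00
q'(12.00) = -44.00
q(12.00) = -242.00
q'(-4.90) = 23.60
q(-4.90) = -69.62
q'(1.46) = -1.84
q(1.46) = -0.42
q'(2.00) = -4.00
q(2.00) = -2.00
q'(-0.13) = 4.52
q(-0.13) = -2.55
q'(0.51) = 1.96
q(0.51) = -0.48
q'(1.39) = -1.56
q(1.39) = -0.30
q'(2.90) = -7.60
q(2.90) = -7.22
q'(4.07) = -12.28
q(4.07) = -18.85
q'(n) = 4 - 4*n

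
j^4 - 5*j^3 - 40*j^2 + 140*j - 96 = (j - 8)*(j - 2)*(j - 1)*(j + 6)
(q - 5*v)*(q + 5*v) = q^2 - 25*v^2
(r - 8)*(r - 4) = r^2 - 12*r + 32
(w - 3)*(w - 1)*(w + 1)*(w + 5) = w^4 + 2*w^3 - 16*w^2 - 2*w + 15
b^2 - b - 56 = (b - 8)*(b + 7)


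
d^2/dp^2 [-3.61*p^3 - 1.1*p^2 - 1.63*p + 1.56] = -21.66*p - 2.2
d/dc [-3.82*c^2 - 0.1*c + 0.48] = -7.64*c - 0.1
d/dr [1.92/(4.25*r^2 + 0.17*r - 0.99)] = (-16.32*r - 0.3264)/(4.25*r^2 + 0.17*r - 0.99)^2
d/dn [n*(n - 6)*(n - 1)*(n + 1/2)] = 4*n^3 - 39*n^2/2 + 5*n + 3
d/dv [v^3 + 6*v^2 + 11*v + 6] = 3*v^2 + 12*v + 11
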